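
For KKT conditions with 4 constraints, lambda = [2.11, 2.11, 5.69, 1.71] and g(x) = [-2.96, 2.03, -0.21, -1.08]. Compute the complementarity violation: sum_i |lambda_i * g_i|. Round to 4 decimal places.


KKT complementary slackness check:
lambda_1 * g_1 = 2.11 * -2.96 = -6.2456
lambda_2 * g_2 = 2.11 * 2.03 = 4.2833
lambda_3 * g_3 = 5.69 * -0.21 = -1.1949
lambda_4 * g_4 = 1.71 * -1.08 = -1.8468
Total violation = 6.2456 + 4.2833 + 1.1949 + 1.8468 = 13.5706


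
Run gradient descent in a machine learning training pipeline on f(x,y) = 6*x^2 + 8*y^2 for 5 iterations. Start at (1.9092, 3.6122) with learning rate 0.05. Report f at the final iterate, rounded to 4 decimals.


Gradient descent on f(x,y) = 6*x^2 + 8*y^2.
Starting point: (1.9092, 3.6122), alpha = 0.05
Step 1: grad_x = 2*6*1.9092 = 22.9104, grad_y = 2*8*3.6122 = 57.7952
  x_1 = 1.9092 - 0.05*22.9104 = 0.7637
  y_1 = 3.6122 - 0.05*57.7952 = 0.7224
Step 2: grad_x = 2*6*0.7637 = 9.1642, grad_y = 2*8*0.7224 = 11.559
  x_2 = 0.7637 - 0.05*9.1642 = 0.3055
  y_2 = 0.7224 - 0.05*11.559 = 0.1445
Step 3: grad_x = 2*6*0.3055 = 3.6657, grad_y = 2*8*0.1445 = 2.3118
  x_3 = 0.3055 - 0.05*3.6657 = 0.1222
  y_3 = 0.1445 - 0.05*2.3118 = 0.0289
Step 4: grad_x = 2*6*0.1222 = 1.4663, grad_y = 2*8*0.0289 = 0.4624
  x_4 = 0.1222 - 0.05*1.4663 = 0.0489
  y_4 = 0.0289 - 0.05*0.4624 = 0.0058
Step 5: grad_x = 2*6*0.0489 = 0.5865, grad_y = 2*8*0.0058 = 0.0925
  x_5 = 0.0489 - 0.05*0.5865 = 0.0196
  y_5 = 0.0058 - 0.05*0.0925 = 0.0012
f(0.0196, 0.0012) = 6*0.0196^2 + 8*0.0012^2 = 0.0023


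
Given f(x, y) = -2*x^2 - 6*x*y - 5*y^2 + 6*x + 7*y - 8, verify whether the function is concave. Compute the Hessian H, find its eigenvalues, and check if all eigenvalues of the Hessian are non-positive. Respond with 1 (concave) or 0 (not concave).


The Hessian of f(x,y) = -2*x^2 - 6*x*y - 5*y^2 + 6*x + 7*y - 8 is:
H = [[-4, -6], [-6, -10]]
Trace = -4 - 10 = -14
Determinant = -4*-10 - (-6)^2 = 4
Discriminant = (-14)^2 - 4*4 = 180.0
Eigenvalues: lambda_1 = -13.7082, lambda_2 = -0.2918
The function is concave.

1


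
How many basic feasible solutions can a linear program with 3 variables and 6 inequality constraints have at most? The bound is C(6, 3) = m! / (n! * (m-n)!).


Each vertex corresponds to some choice of n active constraints out of m, so the number of vertices is at most C(m, n) = m! / (n!(m-n)!).
m = 6, n = 3
Numerator: 6 * 5 * 4
Denominator: 3! = 6
C(6, 3) = 20


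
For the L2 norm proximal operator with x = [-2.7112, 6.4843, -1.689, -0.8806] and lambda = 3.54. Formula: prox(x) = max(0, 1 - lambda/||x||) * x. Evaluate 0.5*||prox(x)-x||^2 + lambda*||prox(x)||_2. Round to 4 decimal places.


Step 1: Compute ||x||.
||x|| = 7.2818
Step 2: Compute scaling factor.
scale = max(0, 1 - 3.54/7.2818) = 0.5139
Step 3: prox(x) = [-1.3932, 3.332, -0.8679, -0.4525]
||prox(x)|| = 3.7418
Step 4: Proximal objective.
0.5*||prox-x||^2 = 6.2658
lambda*||prox|| = 13.246
Total = 19.5118


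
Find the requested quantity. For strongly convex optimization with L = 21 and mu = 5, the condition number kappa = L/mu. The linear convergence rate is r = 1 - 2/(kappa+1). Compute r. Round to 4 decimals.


Step 1: Compute the condition number.
kappa = L/mu = 21/5 = 4.2
Step 2: Compute the convergence rate.
r = 1 - 2/(kappa + 1) = 1 - 2*mu/(L + mu) = (L - mu)/(L + mu) = 16/26 = 0.6154


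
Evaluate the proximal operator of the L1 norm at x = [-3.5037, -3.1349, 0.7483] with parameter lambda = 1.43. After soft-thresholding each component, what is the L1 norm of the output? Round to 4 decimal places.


Soft-thresholding with lambda = 1.43:
prox(-3.5037) = sign(-3.5037)*max(|-3.5037| - 1.43, 0) = -2.0737
prox(-3.1349) = sign(-3.1349)*max(|-3.1349| - 1.43, 0) = -1.7049
prox(0.7483) = sign(0.7483)*max(|0.7483| - 1.43, 0) = 0.0
prox(x) = [-2.0737, -1.7049, 0.0]
||prox(x)||_1 = 2.0737 + 1.7049 + 0.0 = 3.7786


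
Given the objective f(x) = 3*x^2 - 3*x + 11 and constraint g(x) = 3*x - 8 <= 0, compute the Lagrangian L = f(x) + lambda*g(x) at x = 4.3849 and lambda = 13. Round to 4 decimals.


Step 1: Evaluate f(x).
f(4.3849) = 3*4.3849^2 - 3*4.3849 + 11 = 55.5273
Step 2: Evaluate g(x).
g(4.3849) = 3*4.3849 - 8 = 5.1547
Step 3: Compute Lagrangian.
L = 55.5273 + 13*5.1547 = 122.5384


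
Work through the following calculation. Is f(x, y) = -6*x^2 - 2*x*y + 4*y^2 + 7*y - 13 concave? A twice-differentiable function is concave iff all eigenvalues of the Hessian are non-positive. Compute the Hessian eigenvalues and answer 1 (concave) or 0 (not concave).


The Hessian of f(x,y) = -6*x^2 - 2*x*y + 4*y^2 + 7*y - 13 is:
H = [[-12, -2], [-2, 8]]
Trace = -12 + 8 = -4
Determinant = -12*8 - (-2)^2 = -100
Discriminant = (-4)^2 - 4*-100 = 416.0
Eigenvalues: lambda_1 = -12.198, lambda_2 = 8.198
The function is not concave.

0


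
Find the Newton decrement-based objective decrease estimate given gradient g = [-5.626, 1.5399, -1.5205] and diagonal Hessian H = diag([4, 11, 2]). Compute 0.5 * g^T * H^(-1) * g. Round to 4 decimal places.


Step 1: H is diagonal, so H^(-1) * g = [-1.4065, 0.14, -0.7603].
Step 2: g^T H^(-1) g = sum_i g_i^2 / H_ii
  = (-5.626)^2/4 + (1.5399)^2/11 + (-1.5205)^2/2
  = 7.913 + 0.2156 + 1.156 = 9.2845
Step 3: Objective decrease = 0.5 * g^T H^(-1) g = 4.6423


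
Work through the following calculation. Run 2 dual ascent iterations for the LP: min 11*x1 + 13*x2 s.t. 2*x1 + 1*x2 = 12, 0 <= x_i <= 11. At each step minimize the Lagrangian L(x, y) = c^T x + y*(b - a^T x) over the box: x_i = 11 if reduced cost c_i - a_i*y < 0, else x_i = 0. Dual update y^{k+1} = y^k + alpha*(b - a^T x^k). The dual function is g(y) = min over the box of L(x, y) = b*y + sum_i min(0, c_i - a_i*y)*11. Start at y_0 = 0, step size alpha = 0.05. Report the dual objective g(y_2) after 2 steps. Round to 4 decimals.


Dual ascent for LP: min 11*x1 + 13*x2, 2*x1 + 1*x2 = 12, 0 <= x_i <= 11
Step 1: y^k = 0.0, reduced costs: (11.0, 13.0)
  x^k = (0.0, 0.0), subgradient = b - a^T x = 12.0
  y^{k+1} = 0.0 + 0.05*12.0 = 0.6
Step 2: y^k = 0.6, reduced costs: (9.8, 12.4)
  x^k = (0.0, 0.0), subgradient = b - a^T x = 12.0
  y^{k+1} = 0.6 + 0.05*12.0 = 1.2
Dual objective at y_2 = 1.2: reduced costs (8.6, 11.8), box minimizer x = (0.0, 0.0)
g(y_2) = b*y + (c1 - a1*y)*x1 + (c2 - a2*y)*x2 = 12*1.2 + 8.6*0.0 + 11.8*0.0 = 14.4 + 0.0 + 0.0 = 14.4


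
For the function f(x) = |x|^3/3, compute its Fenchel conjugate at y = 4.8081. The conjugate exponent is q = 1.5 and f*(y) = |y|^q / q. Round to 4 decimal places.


The conjugate exponent q satisfies 1/p + 1/q = 1.
p = 3, so q = 3/(3 - 1) = 1.5
|y|^q = 4.8081^1.5 = 10.5429
f*(4.8081) = 10.5429 / 1.5 = 7.0286


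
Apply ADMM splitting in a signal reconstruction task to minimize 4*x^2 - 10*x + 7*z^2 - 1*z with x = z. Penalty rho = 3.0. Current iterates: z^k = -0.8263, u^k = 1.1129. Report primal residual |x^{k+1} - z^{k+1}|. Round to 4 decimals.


ADMM iteration with rho = 3.0, z^k = -0.8263, u^k = 1.1129
Step 1: x-update.
Minimize 4*x^2 - 10*x + (3.0/2)*(x + 0.8263 + 1.1129)^2
FOC: (2*4 + 3.0)*x = 10 + 3.0*(-0.8263 - 1.1129)
x^{k+1} = 0.3802
Step 2: z-update.
Minimize 7*z^2 - 1*z + (3.0/2)*(0.3802 - z + 1.1129)^2
FOC: (2*7 + 3.0)*z = 1 + 3.0*(0.3802 + 1.1129)
z^{k+1} = 0.3223
Step 3: u-update.
u^{k+1} = 1.1129 + 0.3802 - 0.3223 = 1.1708
Step 4: Primal residual = |0.3802 - 0.3223| = 0.0579


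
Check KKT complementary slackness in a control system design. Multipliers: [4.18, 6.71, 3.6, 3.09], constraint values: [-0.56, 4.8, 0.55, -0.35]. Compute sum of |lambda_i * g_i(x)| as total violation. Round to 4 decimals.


KKT complementary slackness check:
lambda_1 * g_1 = 4.18 * -0.56 = -2.3408
lambda_2 * g_2 = 6.71 * 4.8 = 32.208
lambda_3 * g_3 = 3.6 * 0.55 = 1.98
lambda_4 * g_4 = 3.09 * -0.35 = -1.0815
Total violation = 2.3408 + 32.208 + 1.98 + 1.0815 = 37.6103


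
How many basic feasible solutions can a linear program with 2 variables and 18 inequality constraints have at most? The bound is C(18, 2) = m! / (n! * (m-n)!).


Each vertex corresponds to some choice of n active constraints out of m, so the number of vertices is at most C(m, n) = m! / (n!(m-n)!).
m = 18, n = 2
Numerator: 18 * 17
Denominator: 2! = 2
C(18, 2) = 153


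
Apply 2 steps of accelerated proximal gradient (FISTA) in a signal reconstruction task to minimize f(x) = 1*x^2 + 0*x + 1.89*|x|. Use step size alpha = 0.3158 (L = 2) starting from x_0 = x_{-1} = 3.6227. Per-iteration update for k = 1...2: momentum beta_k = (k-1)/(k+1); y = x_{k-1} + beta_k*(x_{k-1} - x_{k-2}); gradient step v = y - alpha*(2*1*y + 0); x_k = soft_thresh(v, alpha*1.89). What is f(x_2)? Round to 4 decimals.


FISTA on f(x) = 1*x^2 + 0*x + 1.89*|x|
L = 2, alpha = 0.3158
Iteration 1: beta = 0.0, y = 3.6227 + 0.0*(3.6227 - 3.6227) = 3.6227
  grad(y) = 7.2454, v = y - alpha*grad = 1.3346
  prox(v) = soft_thresh(1.3346, 0.5969) = 0.7377
Iteration 2: beta = 0.3333, y = 0.7377 + 0.3333*(0.7377 - 3.6227) = -0.2239
  grad(y) = -0.4478, v = y - alpha*grad = -0.0825
  prox(v) = soft_thresh(-0.0825, 0.5969) = 0.0
f(x_2) = 1*0.0^2 + 0*0.0 + 1.89*|0.0| = 0.0


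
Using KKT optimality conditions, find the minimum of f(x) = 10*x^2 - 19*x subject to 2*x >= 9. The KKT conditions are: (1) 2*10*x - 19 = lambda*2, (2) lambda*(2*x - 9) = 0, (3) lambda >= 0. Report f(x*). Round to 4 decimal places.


Step 1: Try lambda = 0 (constraint inactive).
x_unc = 19/(2*10) = 0.95
Check: 2*0.95 = 1.9 < 9 -- violated!
Step 2: Constraint must be active: 2*x = 9
x* = 9/2 = 4.5
lambda = (2*10*4.5 - 19)/2 = 35.5
Step 3: Compute optimal value.
f(x*) = 10*4.5^2 - 19*4.5 = 117.0


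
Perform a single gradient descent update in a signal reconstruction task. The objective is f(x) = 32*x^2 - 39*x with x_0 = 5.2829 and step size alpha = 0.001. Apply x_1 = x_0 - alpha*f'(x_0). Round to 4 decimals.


We compute the gradient at x_0 and apply the update.
f'(x) = 64*x - 39
f'(5.2829) = 64*5.2829 - 39 = 299.1056
x_1 = 5.2829 - 0.001*299.1056 = 4.9838


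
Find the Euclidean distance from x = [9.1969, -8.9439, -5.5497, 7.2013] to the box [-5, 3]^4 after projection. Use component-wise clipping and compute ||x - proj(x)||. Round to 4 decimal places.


Project each component onto [-5, 3].
clip(9.1969) = 3.0, clip(-8.9439) = -5.0, clip(-5.5497) = -5.0, clip(7.2013) = 3.0
Projection = [3.0, -5.0, -5.0, 3.0]
Squared diffs: [38.4016, 15.5543, 0.3022, 17.6509]
Distance = sqrt(71.909) = 8.4799


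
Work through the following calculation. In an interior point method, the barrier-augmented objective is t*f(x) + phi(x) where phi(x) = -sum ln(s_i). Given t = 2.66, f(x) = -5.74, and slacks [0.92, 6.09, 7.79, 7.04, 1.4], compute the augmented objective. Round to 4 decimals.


Step 1: Compute log-barrier.
ln values: [-0.0834, 1.8066, 2.0528, 1.9516, 0.3365]
phi = -(-0.0834 + 1.8066 + 2.0528 + 1.9516 + 0.3365) = -6.0642
Step 2: Compute augmented objective.
t*f(x) = 2.66*-5.74 = -15.2684
Total = -15.2684 - 6.0642 = -21.3326


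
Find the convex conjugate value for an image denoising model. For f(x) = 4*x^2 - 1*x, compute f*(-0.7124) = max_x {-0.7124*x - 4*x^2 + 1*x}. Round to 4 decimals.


f*(y) = sup_x {y*x - a*x^2 - b*x} = sup_x {(y-b)*x - a*x^2}
FOC: (y - b) - 2a*x = 0 => x* = (y - b)/(2a)
x* = (-0.7124 + 1)/(2*4) = 0.036
f*(-0.7124) = (y-b)^2/(4a) = (-0.7124 + 1)^2/(4*4)
= 0.0827/16 = 0.0052


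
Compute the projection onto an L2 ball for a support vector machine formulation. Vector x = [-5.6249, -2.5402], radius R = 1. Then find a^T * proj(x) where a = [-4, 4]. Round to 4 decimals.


Step 1: Compute ||x|| (intermediates to 6 decimals).
||x|| = sqrt((-5.6249)^2 + (-2.5402)^2) = 6.171881
Step 2: Project.
Since ||x|| > R, scale = R/||x|| = 1/6.171881 = 0.162025, proj(x) = scale * x
proj(x) = [-0.911374, -0.411576]
Step 3: Dot product.
a^T * proj(x) = -4*(-0.911374) + 4*(-0.411576) = 1.9992


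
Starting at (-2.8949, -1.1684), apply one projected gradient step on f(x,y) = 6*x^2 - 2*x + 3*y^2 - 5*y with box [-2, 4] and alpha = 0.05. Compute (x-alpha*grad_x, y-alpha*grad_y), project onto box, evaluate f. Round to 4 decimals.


Step 1: Compute gradient at (-2.8949, -1.1684).
grad_x = 2*6*-2.8949 - 2 = -36.7388
grad_y = 2*3*-1.1684 - 5 = -12.0104
Step 2: Gradient step.
x_raw = -2.8949 - 0.05*-36.7388 = -1.058
y_raw = -1.1684 - 0.05*-12.0104 = -0.5679
Step 3: Project onto [-2, 4].
x_proj = clip(-1.058) = -1.058
y_proj = clip(-0.5679) = -0.5679
Step 4: Evaluate f.
f(-1.058, -0.5679) = 12.6385


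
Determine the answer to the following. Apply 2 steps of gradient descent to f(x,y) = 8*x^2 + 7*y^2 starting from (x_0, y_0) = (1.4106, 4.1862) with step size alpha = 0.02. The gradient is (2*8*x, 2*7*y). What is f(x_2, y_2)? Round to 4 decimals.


Gradient descent on f(x,y) = 8*x^2 + 7*y^2.
Starting point: (1.4106, 4.1862), alpha = 0.02
Step 1: grad_x = 2*8*1.4106 = 22.5696, grad_y = 2*7*4.1862 = 58.6068
  x_1 = 1.4106 - 0.02*22.5696 = 0.9592
  y_1 = 4.1862 - 0.02*58.6068 = 3.0141
Step 2: grad_x = 2*8*0.9592 = 15.3473, grad_y = 2*7*3.0141 = 42.1969
  x_2 = 0.9592 - 0.02*15.3473 = 0.6523
  y_2 = 3.0141 - 0.02*42.1969 = 2.1701
f(0.6523, 2.1701) = 8*0.6523^2 + 7*2.1701^2 = 36.3697


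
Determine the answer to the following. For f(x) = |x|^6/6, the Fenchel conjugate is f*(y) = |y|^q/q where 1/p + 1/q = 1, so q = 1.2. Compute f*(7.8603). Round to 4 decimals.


The conjugate exponent q satisfies 1/p + 1/q = 1.
p = 6, so q = 6/(6 - 1) = 1.2
|y|^q = 7.8603^1.2 = 11.8721
f*(7.8603) = 11.8721 / 1.2 = 9.8934


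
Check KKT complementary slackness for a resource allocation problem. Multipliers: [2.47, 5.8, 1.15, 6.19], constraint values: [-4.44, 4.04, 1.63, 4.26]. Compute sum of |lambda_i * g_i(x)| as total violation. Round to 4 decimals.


KKT complementary slackness check:
lambda_1 * g_1 = 2.47 * -4.44 = -10.9668
lambda_2 * g_2 = 5.8 * 4.04 = 23.432
lambda_3 * g_3 = 1.15 * 1.63 = 1.8745
lambda_4 * g_4 = 6.19 * 4.26 = 26.3694
Total violation = 10.9668 + 23.432 + 1.8745 + 26.3694 = 62.6427


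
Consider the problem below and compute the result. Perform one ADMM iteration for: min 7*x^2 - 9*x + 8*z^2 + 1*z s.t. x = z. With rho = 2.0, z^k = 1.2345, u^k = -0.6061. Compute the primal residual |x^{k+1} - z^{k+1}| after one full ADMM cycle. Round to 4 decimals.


ADMM iteration with rho = 2.0, z^k = 1.2345, u^k = -0.6061
Step 1: x-update.
Minimize 7*x^2 - 9*x + (2.0/2)*(x - 1.2345 - 0.6061)^2
FOC: (2*7 + 2.0)*x = 9 + 2.0*(1.2345 + 0.6061)
x^{k+1} = 0.7926
Step 2: z-update.
Minimize 8*z^2 + 1*z + (2.0/2)*(0.7926 - z - 0.6061)^2
FOC: (2*8 + 2.0)*z = -1 + 2.0*(0.7926 - 0.6061)
z^{k+1} = -0.0348
Step 3: u-update.
u^{k+1} = -0.6061 + 0.7926 + 0.0348 = 0.2213
Step 4: Primal residual = |0.7926 + 0.0348| = 0.8274


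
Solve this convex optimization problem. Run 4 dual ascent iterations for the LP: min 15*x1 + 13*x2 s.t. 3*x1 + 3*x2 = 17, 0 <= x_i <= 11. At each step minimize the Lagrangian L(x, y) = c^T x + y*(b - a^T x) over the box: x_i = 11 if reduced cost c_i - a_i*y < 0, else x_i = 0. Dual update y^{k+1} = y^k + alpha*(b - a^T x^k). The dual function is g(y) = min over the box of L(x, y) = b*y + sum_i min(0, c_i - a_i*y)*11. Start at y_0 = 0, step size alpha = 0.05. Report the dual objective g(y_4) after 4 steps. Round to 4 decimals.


Dual ascent for LP: min 15*x1 + 13*x2, 3*x1 + 3*x2 = 17, 0 <= x_i <= 11
Step 1: y^k = 0.0, reduced costs: (15.0, 13.0)
  x^k = (0.0, 0.0), subgradient = b - a^T x = 17.0
  y^{k+1} = 0.0 + 0.05*17.0 = 0.85
Step 2: y^k = 0.85, reduced costs: (12.45, 10.45)
  x^k = (0.0, 0.0), subgradient = b - a^T x = 17.0
  y^{k+1} = 0.85 + 0.05*17.0 = 1.7
Step 3: y^k = 1.7, reduced costs: (9.9, 7.9)
  x^k = (0.0, 0.0), subgradient = b - a^T x = 17.0
  y^{k+1} = 1.7 + 0.05*17.0 = 2.55
Step 4: y^k = 2.55, reduced costs: (7.35, 5.35)
  x^k = (0.0, 0.0), subgradient = b - a^T x = 17.0
  y^{k+1} = 2.55 + 0.05*17.0 = 3.4
Dual objective at y_4 = 3.4: reduced costs (4.8, 2.8), box minimizer x = (0.0, 0.0)
g(y_4) = b*y + (c1 - a1*y)*x1 + (c2 - a2*y)*x2 = 17*3.4 + 4.8*0.0 + 2.8*0.0 = 57.8 + 0.0 + 0.0 = 57.8


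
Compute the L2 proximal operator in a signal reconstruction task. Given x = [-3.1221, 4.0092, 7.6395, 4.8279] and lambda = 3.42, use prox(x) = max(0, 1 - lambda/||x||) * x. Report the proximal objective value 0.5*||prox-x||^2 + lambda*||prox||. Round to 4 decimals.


Step 1: Compute ||x||.
||x|| = 10.3678
Step 2: Compute scaling factor.
scale = max(0, 1 - 3.42/10.3678) = 0.6701
Step 3: prox(x) = [-2.0922, 2.6867, 5.1195, 3.2353]
||prox(x)|| = 6.9478
Step 4: Proximal objective.
0.5*||prox-x||^2 = 5.8482
lambda*||prox|| = 23.7615
Total = 29.6098


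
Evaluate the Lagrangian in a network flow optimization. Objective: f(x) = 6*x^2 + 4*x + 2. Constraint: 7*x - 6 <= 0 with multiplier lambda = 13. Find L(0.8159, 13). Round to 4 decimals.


Step 1: Evaluate f(x).
f(0.8159) = 6*0.8159^2 + 4*0.8159 + 2 = 9.2578
Step 2: Evaluate g(x).
g(0.8159) = 7*0.8159 - 6 = -0.2887
Step 3: Compute Lagrangian.
L = 9.2578 + 13*-0.2887 = 5.5047


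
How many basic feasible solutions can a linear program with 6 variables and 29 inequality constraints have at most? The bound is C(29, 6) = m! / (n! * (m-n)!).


Each vertex corresponds to some choice of n active constraints out of m, so the number of vertices is at most C(m, n) = m! / (n!(m-n)!).
m = 29, n = 6
Numerator: 29 * 28 * 27 * 26 * 25 * 24
Denominator: 6! = 720
C(29, 6) = 475020


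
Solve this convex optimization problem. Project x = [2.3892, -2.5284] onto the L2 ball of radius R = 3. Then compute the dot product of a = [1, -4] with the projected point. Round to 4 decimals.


Step 1: Compute ||x|| (intermediates to 6 decimals).
||x|| = sqrt(2.3892^2 + (-2.5284)^2) = 3.478661
Step 2: Project.
Since ||x|| > R, scale = R/||x|| = 3/3.478661 = 0.862401, proj(x) = scale * x
proj(x) = [2.060448, -2.180495]
Step 3: Dot product.
a^T * proj(x) = 1*2.060448 - 4*(-2.180495) = 10.7824


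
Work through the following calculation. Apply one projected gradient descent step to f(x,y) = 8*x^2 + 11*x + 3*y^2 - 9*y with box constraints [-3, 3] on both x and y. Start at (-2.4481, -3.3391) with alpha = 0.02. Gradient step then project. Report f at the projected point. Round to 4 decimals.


Step 1: Compute gradient at (-2.4481, -3.3391).
grad_x = 2*8*-2.4481 + 11 = -28.1696
grad_y = 2*3*-3.3391 - 9 = -29.0346
Step 2: Gradient step.
x_raw = -2.4481 - 0.02*-28.1696 = -1.8847
y_raw = -3.3391 - 0.02*-29.0346 = -2.7584
Step 3: Project onto [-3, 3].
x_proj = clip(-1.8847) = -1.8847
y_proj = clip(-2.7584) = -2.7584
Step 4: Evaluate f.
f(-1.8847, -2.7584) = 55.3373


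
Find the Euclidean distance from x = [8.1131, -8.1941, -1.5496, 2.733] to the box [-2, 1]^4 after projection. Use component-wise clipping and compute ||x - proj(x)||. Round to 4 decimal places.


Project each component onto [-2, 1].
clip(8.1131) = 1.0, clip(-8.1941) = -2.0, clip(-1.5496) = -1.5496, clip(2.733) = 1.0
Projection = [1.0, -2.0, -1.5496, 1.0]
Squared diffs: [50.5962, 38.3669, 0.0, 3.0033]
Distance = sqrt(91.9664) = 9.5899


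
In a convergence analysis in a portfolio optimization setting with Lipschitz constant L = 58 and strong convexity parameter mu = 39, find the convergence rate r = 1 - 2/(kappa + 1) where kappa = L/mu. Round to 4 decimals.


Step 1: Compute the condition number.
kappa = L/mu = 58/39 = 1.4872
Step 2: Compute the convergence rate.
r = 1 - 2/(kappa + 1) = 1 - 2*mu/(L + mu) = (L - mu)/(L + mu) = 19/97 = 0.1959


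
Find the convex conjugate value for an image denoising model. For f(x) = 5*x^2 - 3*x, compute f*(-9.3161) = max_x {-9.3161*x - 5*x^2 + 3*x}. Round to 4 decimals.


f*(y) = sup_x {y*x - a*x^2 - b*x} = sup_x {(y-b)*x - a*x^2}
FOC: (y - b) - 2a*x = 0 => x* = (y - b)/(2a)
x* = (-9.3161 + 3)/(2*5) = -0.6316
f*(-9.3161) = (y-b)^2/(4a) = (-9.3161 + 3)^2/(4*5)
= 39.8931/20 = 1.9947


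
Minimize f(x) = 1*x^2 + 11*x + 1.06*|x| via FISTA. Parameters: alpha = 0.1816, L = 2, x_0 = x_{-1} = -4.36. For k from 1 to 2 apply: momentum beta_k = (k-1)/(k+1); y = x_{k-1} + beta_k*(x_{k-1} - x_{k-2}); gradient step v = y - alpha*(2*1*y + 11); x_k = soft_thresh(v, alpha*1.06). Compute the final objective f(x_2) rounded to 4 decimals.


FISTA on f(x) = 1*x^2 + 11*x + 1.06*|x|
L = 2, alpha = 0.1816
Iteration 1: beta = 0.0, y = -4.36 + 0.0*(-4.36 + 4.36) = -4.36
  grad(y) = 2.28, v = y - alpha*grad = -4.774
  prox(v) = soft_thresh(-4.774, 0.1925) = -4.5816
Iteration 2: beta = 0.3333, y = -4.5816 + 0.3333*(-4.5816 + 4.36) = -4.6554
  grad(y) = 1.6892, v = y - alpha*grad = -4.9622
  prox(v) = soft_thresh(-4.9622, 0.1925) = -4.7697
f(x_2) = 1*(-4.7697)^2 + 11*(-4.7697) + 1.06*|-4.7697| = -24.6608


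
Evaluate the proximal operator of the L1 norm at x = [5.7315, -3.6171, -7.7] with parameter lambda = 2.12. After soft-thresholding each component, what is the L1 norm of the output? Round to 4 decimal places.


Soft-thresholding with lambda = 2.12:
prox(5.7315) = sign(5.7315)*max(|5.7315| - 2.12, 0) = 3.6115
prox(-3.6171) = sign(-3.6171)*max(|-3.6171| - 2.12, 0) = -1.4971
prox(-7.7) = sign(-7.7)*max(|-7.7| - 2.12, 0) = -5.58
prox(x) = [3.6115, -1.4971, -5.58]
||prox(x)||_1 = 3.6115 + 1.4971 + 5.58 = 10.6886


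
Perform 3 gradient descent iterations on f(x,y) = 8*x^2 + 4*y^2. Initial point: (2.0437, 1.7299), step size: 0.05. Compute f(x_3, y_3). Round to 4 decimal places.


Gradient descent on f(x,y) = 8*x^2 + 4*y^2.
Starting point: (2.0437, 1.7299), alpha = 0.05
Step 1: grad_x = 2*8*2.0437 = 32.6992, grad_y = 2*4*1.7299 = 13.8392
  x_1 = 2.0437 - 0.05*32.6992 = 0.4087
  y_1 = 1.7299 - 0.05*13.8392 = 1.0379
Step 2: grad_x = 2*8*0.4087 = 6.5398, grad_y = 2*4*1.0379 = 8.3035
  x_2 = 0.4087 - 0.05*6.5398 = 0.0817
  y_2 = 1.0379 - 0.05*8.3035 = 0.6228
Step 3: grad_x = 2*8*0.0817 = 1.308, grad_y = 2*4*0.6228 = 4.9821
  x_3 = 0.0817 - 0.05*1.308 = 0.0163
  y_3 = 0.6228 - 0.05*4.9821 = 0.3737
f(0.0163, 0.3737) = 8*0.0163^2 + 4*0.3737^2 = 0.5606


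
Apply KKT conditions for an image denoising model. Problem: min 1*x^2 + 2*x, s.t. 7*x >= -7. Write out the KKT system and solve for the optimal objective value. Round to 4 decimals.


Step 1: Try lambda = 0 (constraint inactive).
Stationarity: 2*1*x + 2 = 0
x* = -2/(2*1) = -1.0
Check constraint: 7*-1.0 = -7.0 >= -7 -- satisfied.
Step 2: Compute optimal value.
f(x*) = 1*(-1.0)^2 + 2*(-1.0) = -1.0


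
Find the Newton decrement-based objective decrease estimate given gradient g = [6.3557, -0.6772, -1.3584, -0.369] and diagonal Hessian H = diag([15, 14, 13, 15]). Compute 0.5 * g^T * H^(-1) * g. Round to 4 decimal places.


Step 1: H is diagonal, so H^(-1) * g = [0.4237, -0.0484, -0.1045, -0.0246].
Step 2: g^T H^(-1) g = sum_i g_i^2 / H_ii
  = (6.3557)^2/15 + (-0.6772)^2/14 + (-1.3584)^2/13 + (-0.369)^2/15
  = 2.693 + 0.0328 + 0.1419 + 0.0091 = 2.8768
Step 3: Objective decrease = 0.5 * g^T H^(-1) g = 1.4384


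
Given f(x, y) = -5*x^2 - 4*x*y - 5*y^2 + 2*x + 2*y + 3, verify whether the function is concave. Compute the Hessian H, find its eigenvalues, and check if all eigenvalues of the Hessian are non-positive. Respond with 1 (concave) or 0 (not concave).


The Hessian of f(x,y) = -5*x^2 - 4*x*y - 5*y^2 + 2*x + 2*y + 3 is:
H = [[-10, -4], [-4, -10]]
Trace = -10 - 10 = -20
Determinant = -10*-10 - (-4)^2 = 84
Discriminant = (-20)^2 - 4*84 = 64.0
Eigenvalues: lambda_1 = -14.0, lambda_2 = -6.0
The function is concave.

1


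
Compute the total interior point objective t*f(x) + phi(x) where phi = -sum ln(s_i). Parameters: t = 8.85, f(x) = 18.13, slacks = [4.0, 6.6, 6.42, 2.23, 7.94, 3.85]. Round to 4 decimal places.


Step 1: Compute log-barrier.
ln values: [1.3863, 1.8871, 1.8594, 0.802, 2.0719, 1.3481]
phi = -(1.3863 + 1.8871 + 1.8594 + 0.802 + 2.0719 + 1.3481) = -9.3548
Step 2: Compute augmented objective.
t*f(x) = 8.85*18.13 = 160.4505
Total = 160.4505 - 9.3548 = 151.0957


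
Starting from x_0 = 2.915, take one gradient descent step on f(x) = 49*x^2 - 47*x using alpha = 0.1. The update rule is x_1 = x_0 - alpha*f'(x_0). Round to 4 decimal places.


We compute the gradient at x_0 and apply the update.
f'(x) = 98*x - 47
f'(2.915) = 98*2.915 - 47 = 238.67
x_1 = 2.915 - 0.1*238.67 = -20.952


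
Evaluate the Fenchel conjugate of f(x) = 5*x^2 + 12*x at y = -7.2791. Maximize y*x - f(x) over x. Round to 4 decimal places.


f*(y) = sup_x {y*x - a*x^2 - b*x} = sup_x {(y-b)*x - a*x^2}
FOC: (y - b) - 2a*x = 0 => x* = (y - b)/(2a)
x* = (-7.2791 - 12)/(2*5) = -1.9279
f*(-7.2791) = (y-b)^2/(4a) = (-7.2791 - 12)^2/(4*5)
= 371.6837/20 = 18.5842


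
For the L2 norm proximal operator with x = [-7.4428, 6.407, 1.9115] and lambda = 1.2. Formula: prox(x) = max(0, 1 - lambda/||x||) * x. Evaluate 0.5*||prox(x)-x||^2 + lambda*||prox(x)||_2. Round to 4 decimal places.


Step 1: Compute ||x||.
||x|| = 10.0049
Step 2: Compute scaling factor.
scale = max(0, 1 - 1.2/10.0049) = 0.8801
Step 3: prox(x) = [-6.5501, 5.6385, 1.6822]
||prox(x)|| = 8.8049
Step 4: Proximal objective.
0.5*||prox-x||^2 = 0.72
lambda*||prox|| = 10.5659
Total = 11.2859


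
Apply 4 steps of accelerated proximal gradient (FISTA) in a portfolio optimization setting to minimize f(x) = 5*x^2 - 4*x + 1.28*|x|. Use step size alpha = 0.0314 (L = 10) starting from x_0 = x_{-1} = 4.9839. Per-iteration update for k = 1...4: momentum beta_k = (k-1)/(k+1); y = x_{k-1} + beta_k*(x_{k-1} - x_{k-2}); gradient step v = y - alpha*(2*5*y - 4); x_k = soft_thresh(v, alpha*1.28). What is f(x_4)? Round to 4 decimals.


FISTA on f(x) = 5*x^2 - 4*x + 1.28*|x|
L = 10, alpha = 0.0314
Iteration 1: beta = 0.0, y = 4.9839 + 0.0*(4.9839 - 4.9839) = 4.9839
  grad(y) = 45.839, v = y - alpha*grad = 3.5446
  prox(v) = soft_thresh(3.5446, 0.0402) = 3.5044
Iteration 2: beta = 0.3333, y = 3.5044 + 0.3333*(3.5044 - 4.9839) = 3.0112
  grad(y) = 26.1118, v = y - alpha*grad = 2.1913
  prox(v) = soft_thresh(2.1913, 0.0402) = 2.1511
Iteration 3: beta = 0.5, y = 2.1511 + 0.5*(2.1511 - 3.5044) = 1.4744
  grad(y) = 10.7444, v = y - alpha*grad = 1.1371
  prox(v) = soft_thresh(1.1371, 0.0402) = 1.0969
Iteration 4: beta = 0.6, y = 1.0969 + 0.6*(1.0969 - 2.1511) = 0.4643
  grad(y) = 0.6435, v = y - alpha*grad = 0.4441
  prox(v) = soft_thresh(0.4441, 0.0402) = 0.404
f(x_4) = 5*0.404^2 - 4*0.404 + 1.28*|0.404| = -0.2829


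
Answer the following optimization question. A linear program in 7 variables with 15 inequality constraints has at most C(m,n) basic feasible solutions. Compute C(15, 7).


Each vertex corresponds to some choice of n active constraints out of m, so the number of vertices is at most C(m, n) = m! / (n!(m-n)!).
m = 15, n = 7
Numerator: 15 * 14 * 13 * 12 * 11 * 10 * 9
Denominator: 7! = 5040
C(15, 7) = 6435


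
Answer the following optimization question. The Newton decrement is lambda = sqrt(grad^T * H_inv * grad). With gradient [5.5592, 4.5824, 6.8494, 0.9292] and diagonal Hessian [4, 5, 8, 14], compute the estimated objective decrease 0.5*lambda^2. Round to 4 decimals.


Step 1: H is diagonal, so H^(-1) * g = [1.3898, 0.9165, 0.8562, 0.0664].
Step 2: g^T H^(-1) g = sum_i g_i^2 / H_ii
  = (5.5592)^2/4 + (4.5824)^2/5 + (6.8494)^2/8 + (0.9292)^2/14
  = 7.7262 + 4.1997 + 5.8643 + 0.0617 = 17.8518
Step 3: Objective decrease = 0.5 * g^T H^(-1) g = 8.9259


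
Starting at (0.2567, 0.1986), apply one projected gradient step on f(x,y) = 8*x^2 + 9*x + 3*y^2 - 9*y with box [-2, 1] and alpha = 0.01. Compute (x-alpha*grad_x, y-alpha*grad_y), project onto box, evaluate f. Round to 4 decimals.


Step 1: Compute gradient at (0.2567, 0.1986).
grad_x = 2*8*0.2567 + 9 = 13.1072
grad_y = 2*3*0.1986 - 9 = -7.8084
Step 2: Gradient step.
x_raw = 0.2567 - 0.01*13.1072 = 0.1256
y_raw = 0.1986 - 0.01*-7.8084 = 0.2767
Step 3: Project onto [-2, 1].
x_proj = clip(0.1256) = 0.1256
y_proj = clip(0.2767) = 0.2767
Step 4: Evaluate f.
f(0.1256, 0.2767) = -1.0036


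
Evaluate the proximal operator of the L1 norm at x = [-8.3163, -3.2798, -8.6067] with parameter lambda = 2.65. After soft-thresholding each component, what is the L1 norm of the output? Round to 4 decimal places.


Soft-thresholding with lambda = 2.65:
prox(-8.3163) = sign(-8.3163)*max(|-8.3163| - 2.65, 0) = -5.6663
prox(-3.2798) = sign(-3.2798)*max(|-3.2798| - 2.65, 0) = -0.6298
prox(-8.6067) = sign(-8.6067)*max(|-8.6067| - 2.65, 0) = -5.9567
prox(x) = [-5.6663, -0.6298, -5.9567]
||prox(x)||_1 = 5.6663 + 0.6298 + 5.9567 = 12.2528


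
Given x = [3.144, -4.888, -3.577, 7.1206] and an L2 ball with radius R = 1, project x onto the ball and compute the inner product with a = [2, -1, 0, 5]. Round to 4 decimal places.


Step 1: Compute ||x|| (intermediates to 6 decimals).
||x|| = sqrt(3.144^2 + (-4.888)^2 + (-3.577)^2 + 7.1206^2) = 9.862817
Step 2: Project.
Since ||x|| > R, scale = R/||x|| = 1/9.862817 = 0.101391, proj(x) = scale * x
proj(x) = [0.318773, -0.495599, -0.362676, 0.721965]
Step 3: Dot product.
a^T * proj(x) = 2*0.318773 - 1*(-0.495599) + 0*(-0.362676) + 5*0.721965 = 4.743


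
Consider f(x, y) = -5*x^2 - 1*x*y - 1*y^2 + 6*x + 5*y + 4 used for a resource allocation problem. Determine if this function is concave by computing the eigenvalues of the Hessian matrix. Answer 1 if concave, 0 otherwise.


The Hessian of f(x,y) = -5*x^2 - 1*x*y - 1*y^2 + 6*x + 5*y + 4 is:
H = [[-10, -1], [-1, -2]]
Trace = -10 - 2 = -12
Determinant = -10*-2 - (-1)^2 = 19
Discriminant = (-12)^2 - 4*19 = 68.0
Eigenvalues: lambda_1 = -10.1231, lambda_2 = -1.8769
The function is concave.

1


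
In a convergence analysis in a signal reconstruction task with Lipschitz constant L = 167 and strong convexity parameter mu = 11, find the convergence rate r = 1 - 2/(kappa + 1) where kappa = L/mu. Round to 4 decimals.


Step 1: Compute the condition number.
kappa = L/mu = 167/11 = 15.1818
Step 2: Compute the convergence rate.
r = 1 - 2/(kappa + 1) = 1 - 2*mu/(L + mu) = (L - mu)/(L + mu) = 156/178 = 0.8764


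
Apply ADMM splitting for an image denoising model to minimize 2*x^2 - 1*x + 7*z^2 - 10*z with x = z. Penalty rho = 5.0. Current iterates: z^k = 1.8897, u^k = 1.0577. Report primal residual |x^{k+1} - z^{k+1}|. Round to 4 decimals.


ADMM iteration with rho = 5.0, z^k = 1.8897, u^k = 1.0577
Step 1: x-update.
Minimize 2*x^2 - 1*x + (5.0/2)*(x - 1.8897 + 1.0577)^2
FOC: (2*2 + 5.0)*x = 1 + 5.0*(1.8897 - 1.0577)
x^{k+1} = 0.5733
Step 2: z-update.
Minimize 7*z^2 - 10*z + (5.0/2)*(0.5733 - z + 1.0577)^2
FOC: (2*7 + 5.0)*z = 10 + 5.0*(0.5733 + 1.0577)
z^{k+1} = 0.9555
Step 3: u-update.
u^{k+1} = 1.0577 + 0.5733 - 0.9555 = 0.6755
Step 4: Primal residual = |0.5733 - 0.9555| = 0.3822


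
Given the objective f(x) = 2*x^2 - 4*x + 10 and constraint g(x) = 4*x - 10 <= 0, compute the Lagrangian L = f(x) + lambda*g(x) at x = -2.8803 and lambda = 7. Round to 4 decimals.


Step 1: Evaluate f(x).
f(-2.8803) = 2*(-2.8803)^2 - 4*(-2.8803) + 10 = 38.1135
Step 2: Evaluate g(x).
g(-2.8803) = 4*-2.8803 - 10 = -21.5212
Step 3: Compute Lagrangian.
L = 38.1135 + 7*-21.5212 = -112.5349


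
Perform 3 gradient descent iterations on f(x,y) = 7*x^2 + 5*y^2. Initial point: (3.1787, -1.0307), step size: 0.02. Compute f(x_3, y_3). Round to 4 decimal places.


Gradient descent on f(x,y) = 7*x^2 + 5*y^2.
Starting point: (3.1787, -1.0307), alpha = 0.02
Step 1: grad_x = 2*7*3.1787 = 44.5018, grad_y = 2*5*-1.0307 = -10.307
  x_1 = 3.1787 - 0.02*44.5018 = 2.2887
  y_1 = -1.0307 - 0.02*-10.307 = -0.8246
Step 2: grad_x = 2*7*2.2887 = 32.0413, grad_y = 2*5*-0.8246 = -8.2456
  x_2 = 2.2887 - 0.02*32.0413 = 1.6478
  y_2 = -0.8246 - 0.02*-8.2456 = -0.6596
Step 3: grad_x = 2*7*1.6478 = 23.0697, grad_y = 2*5*-0.6596 = -6.5965
  x_3 = 1.6478 - 0.02*23.0697 = 1.1864
  y_3 = -0.6596 - 0.02*-6.5965 = -0.5277
f(1.1864, -0.5277) = 7*1.1864^2 + 5*(-0.5277)^2 = 11.246


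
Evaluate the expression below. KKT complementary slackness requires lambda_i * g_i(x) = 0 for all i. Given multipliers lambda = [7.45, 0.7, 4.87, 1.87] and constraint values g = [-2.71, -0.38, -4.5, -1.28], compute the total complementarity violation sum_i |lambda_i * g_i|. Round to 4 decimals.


KKT complementary slackness check:
lambda_1 * g_1 = 7.45 * -2.71 = -20.1895
lambda_2 * g_2 = 0.7 * -0.38 = -0.266
lambda_3 * g_3 = 4.87 * -4.5 = -21.915
lambda_4 * g_4 = 1.87 * -1.28 = -2.3936
Total violation = 20.1895 + 0.266 + 21.915 + 2.3936 = 44.7641


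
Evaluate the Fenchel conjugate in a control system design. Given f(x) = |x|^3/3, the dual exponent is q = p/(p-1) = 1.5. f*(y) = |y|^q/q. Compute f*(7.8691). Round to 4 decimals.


The conjugate exponent q satisfies 1/p + 1/q = 1.
p = 3, so q = 3/(3 - 1) = 1.5
|y|^q = 7.8691^1.5 = 22.0743
f*(7.8691) = 22.0743 / 1.5 = 14.7162


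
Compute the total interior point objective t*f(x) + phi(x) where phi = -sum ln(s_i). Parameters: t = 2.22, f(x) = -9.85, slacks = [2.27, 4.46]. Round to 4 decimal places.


Step 1: Compute log-barrier.
ln values: [0.8198, 1.4951]
phi = -(0.8198 + 1.4951) = -2.3149
Step 2: Compute augmented objective.
t*f(x) = 2.22*-9.85 = -21.867
Total = -21.867 - 2.3149 = -24.1819


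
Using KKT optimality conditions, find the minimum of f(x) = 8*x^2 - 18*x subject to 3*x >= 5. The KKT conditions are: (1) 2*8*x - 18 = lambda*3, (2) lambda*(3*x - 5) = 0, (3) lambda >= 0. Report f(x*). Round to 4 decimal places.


Step 1: Try lambda = 0 (constraint inactive).
x_unc = 18/(2*8) = 1.125
Check: 3*1.125 = 3.375 < 5 -- violated!
Step 2: Constraint must be active: 3*x = 5
x* = 5/3 = 1.6667 (rounded; the exact value 5/3 is used below)
lambda = (2*8*(5/3) - 18)/3 = 2.8889
Step 3: Compute optimal value.
f(x*) = 8*(5/3)^2 - 18*(5/3) = -7.7778


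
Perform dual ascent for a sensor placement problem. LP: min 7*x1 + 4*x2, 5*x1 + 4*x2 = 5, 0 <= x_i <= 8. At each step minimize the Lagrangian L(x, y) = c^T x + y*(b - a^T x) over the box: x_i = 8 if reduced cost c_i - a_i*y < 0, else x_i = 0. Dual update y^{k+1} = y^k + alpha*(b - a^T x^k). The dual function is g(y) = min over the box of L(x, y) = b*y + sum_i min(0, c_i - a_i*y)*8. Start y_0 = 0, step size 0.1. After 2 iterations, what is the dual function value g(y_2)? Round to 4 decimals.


Dual ascent for LP: min 7*x1 + 4*x2, 5*x1 + 4*x2 = 5, 0 <= x_i <= 8
Step 1: y^k = 0.0, reduced costs: (7.0, 4.0)
  x^k = (0.0, 0.0), subgradient = b - a^T x = 5.0
  y^{k+1} = 0.0 + 0.1*5.0 = 0.5
Step 2: y^k = 0.5, reduced costs: (4.5, 2.0)
  x^k = (0.0, 0.0), subgradient = b - a^T x = 5.0
  y^{k+1} = 0.5 + 0.1*5.0 = 1.0
Dual objective at y_2 = 1.0: reduced costs (2.0, 0.0), box minimizer x = (0.0, 0.0)
g(y_2) = b*y + (c1 - a1*y)*x1 + (c2 - a2*y)*x2 = 5*1.0 + 2.0*0.0 + 0.0*0.0 = 5.0 + 0.0 + 0.0 = 5.0


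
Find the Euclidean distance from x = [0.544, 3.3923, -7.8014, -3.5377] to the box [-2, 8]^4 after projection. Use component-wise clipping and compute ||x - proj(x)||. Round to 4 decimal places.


Project each component onto [-2, 8].
clip(0.544) = 0.544, clip(3.3923) = 3.3923, clip(-7.8014) = -2.0, clip(-3.5377) = -2.0
Projection = [0.544, 3.3923, -2.0, -2.0]
Squared diffs: [0.0, 0.0, 33.6562, 2.3645]
Distance = sqrt(36.0207) = 6.0017


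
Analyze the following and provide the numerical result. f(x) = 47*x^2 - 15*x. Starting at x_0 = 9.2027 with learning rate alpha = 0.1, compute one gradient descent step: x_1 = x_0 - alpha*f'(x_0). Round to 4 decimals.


We compute the gradient at x_0 and apply the update.
f'(x) = 94*x - 15
f'(9.2027) = 94*9.2027 - 15 = 850.0538
x_1 = 9.2027 - 0.1*850.0538 = -75.8027


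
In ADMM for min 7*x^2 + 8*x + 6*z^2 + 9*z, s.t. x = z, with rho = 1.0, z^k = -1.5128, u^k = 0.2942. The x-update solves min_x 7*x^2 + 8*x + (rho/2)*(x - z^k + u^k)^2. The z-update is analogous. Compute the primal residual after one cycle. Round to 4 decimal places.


ADMM iteration with rho = 1.0, z^k = -1.5128, u^k = 0.2942
Step 1: x-update.
Minimize 7*x^2 + 8*x + (1.0/2)*(x + 1.5128 + 0.2942)^2
FOC: (2*7 + 1.0)*x = -8 + 1.0*(-1.5128 - 0.2942)
x^{k+1} = -0.6538
Step 2: z-update.
Minimize 6*z^2 + 9*z + (1.0/2)*(-0.6538 - z + 0.2942)^2
FOC: (2*6 + 1.0)*z = -9 + 1.0*(-0.6538 + 0.2942)
z^{k+1} = -0.72
Step 3: u-update.
u^{k+1} = 0.2942 - 0.6538 + 0.72 = 0.3604
Step 4: Primal residual = |-0.6538 + 0.72| = 0.0662


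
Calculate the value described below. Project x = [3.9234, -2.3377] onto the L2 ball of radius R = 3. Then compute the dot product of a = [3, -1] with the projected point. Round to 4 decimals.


Step 1: Compute ||x|| (intermediates to 6 decimals).
||x|| = sqrt(3.9234^2 + (-2.3377)^2) = 4.567046
Step 2: Project.
Since ||x|| > R, scale = R/||x|| = 3/4.567046 = 0.65688, proj(x) = scale * x
proj(x) = [2.577203, -1.535588]
Step 3: Dot product.
a^T * proj(x) = 3*2.577203 - 1*(-1.535588) = 9.2672


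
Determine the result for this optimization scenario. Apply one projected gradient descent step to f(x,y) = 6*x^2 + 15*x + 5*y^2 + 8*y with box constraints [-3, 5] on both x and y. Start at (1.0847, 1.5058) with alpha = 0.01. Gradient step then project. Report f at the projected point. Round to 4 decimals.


Step 1: Compute gradient at (1.0847, 1.5058).
grad_x = 2*6*1.0847 + 15 = 28.0164
grad_y = 2*5*1.5058 + 8 = 23.058
Step 2: Gradient step.
x_raw = 1.0847 - 0.01*28.0164 = 0.8045
y_raw = 1.5058 - 0.01*23.058 = 1.2752
Step 3: Project onto [-3, 5].
x_proj = clip(0.8045) = 0.8045
y_proj = clip(1.2752) = 1.2752
Step 4: Evaluate f.
f(0.8045, 1.2752) = 34.2844


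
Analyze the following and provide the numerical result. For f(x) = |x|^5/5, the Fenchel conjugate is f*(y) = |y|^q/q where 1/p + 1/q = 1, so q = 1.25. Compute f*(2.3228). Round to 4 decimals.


The conjugate exponent q satisfies 1/p + 1/q = 1.
p = 5, so q = 5/(5 - 1) = 1.25
|y|^q = 2.3228^1.25 = 2.8676
f*(2.3228) = 2.8676 / 1.25 = 2.2941


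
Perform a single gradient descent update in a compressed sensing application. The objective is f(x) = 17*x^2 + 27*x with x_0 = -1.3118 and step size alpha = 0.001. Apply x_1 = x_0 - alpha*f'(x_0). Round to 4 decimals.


We compute the gradient at x_0 and apply the update.
f'(x) = 34*x + 27
f'(-1.3118) = 34*-1.3118 + 27 = -17.6012
x_1 = -1.3118 - 0.001*-17.6012 = -1.2942


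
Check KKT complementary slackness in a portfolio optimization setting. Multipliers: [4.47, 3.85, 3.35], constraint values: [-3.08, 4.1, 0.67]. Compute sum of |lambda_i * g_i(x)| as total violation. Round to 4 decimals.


KKT complementary slackness check:
lambda_1 * g_1 = 4.47 * -3.08 = -13.7676
lambda_2 * g_2 = 3.85 * 4.1 = 15.785
lambda_3 * g_3 = 3.35 * 0.67 = 2.2445
Total violation = 13.7676 + 15.785 + 2.2445 = 31.7971


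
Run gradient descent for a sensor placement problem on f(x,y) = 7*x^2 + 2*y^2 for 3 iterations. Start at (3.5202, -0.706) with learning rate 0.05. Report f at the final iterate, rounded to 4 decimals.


Gradient descent on f(x,y) = 7*x^2 + 2*y^2.
Starting point: (3.5202, -0.706), alpha = 0.05
Step 1: grad_x = 2*7*3.5202 = 49.2828, grad_y = 2*2*-0.706 = -2.824
  x_1 = 3.5202 - 0.05*49.2828 = 1.0561
  y_1 = -0.706 - 0.05*-2.824 = -0.5648
Step 2: grad_x = 2*7*1.0561 = 14.7848, grad_y = 2*2*-0.5648 = -2.2592
  x_2 = 1.0561 - 0.05*14.7848 = 0.3168
  y_2 = -0.5648 - 0.05*-2.2592 = -0.4518
Step 3: grad_x = 2*7*0.3168 = 4.4355, grad_y = 2*2*-0.4518 = -1.8074
  x_3 = 0.3168 - 0.05*4.4355 = 0.095
  y_3 = -0.4518 - 0.05*-1.8074 = -0.3615
f(0.095, -0.3615) = 7*0.095^2 + 2*(-0.3615)^2 = 0.3246


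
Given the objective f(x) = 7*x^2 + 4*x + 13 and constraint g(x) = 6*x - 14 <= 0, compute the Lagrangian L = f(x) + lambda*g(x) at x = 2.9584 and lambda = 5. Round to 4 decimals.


Step 1: Evaluate f(x).
f(2.9584) = 7*2.9584^2 + 4*2.9584 + 13 = 86.0985
Step 2: Evaluate g(x).
g(2.9584) = 6*2.9584 - 14 = 3.7504
Step 3: Compute Lagrangian.
L = 86.0985 + 5*3.7504 = 104.8505


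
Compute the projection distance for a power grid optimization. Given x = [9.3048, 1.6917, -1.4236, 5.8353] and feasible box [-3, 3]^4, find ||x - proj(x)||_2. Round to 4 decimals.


Project each component onto [-3, 3].
clip(9.3048) = 3.0, clip(1.6917) = 1.6917, clip(-1.4236) = -1.4236, clip(5.8353) = 3.0
Projection = [3.0, 1.6917, -1.4236, 3.0]
Squared diffs: [39.7505, 0.0, 0.0, 8.0389]
Distance = sqrt(47.7894) = 6.913


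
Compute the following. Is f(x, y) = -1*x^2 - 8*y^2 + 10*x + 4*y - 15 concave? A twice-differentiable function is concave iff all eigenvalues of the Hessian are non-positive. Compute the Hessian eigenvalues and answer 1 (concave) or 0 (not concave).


The Hessian of f(x,y) = -1*x^2 - 8*y^2 + 10*x + 4*y - 15 is:
H = [[-2, 0], [0, -16]]
Trace = -2 - 16 = -18
Determinant = -2*-16 - (0)^2 = 32
Discriminant = (-18)^2 - 4*32 = 196.0
Eigenvalues: lambda_1 = -16.0, lambda_2 = -2.0
The function is concave.

1
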